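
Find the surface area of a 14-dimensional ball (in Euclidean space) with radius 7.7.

S_14(7.7) = 2·π^(14/2)·(7.7)^13 / Γ(14/2) ≈ 2.80625e+12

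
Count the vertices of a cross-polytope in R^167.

Number of vertices = 2n = 334.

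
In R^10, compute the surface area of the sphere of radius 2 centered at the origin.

The surface area of an n-ball is 2π^(n/2) r^(n-1) / Γ(n/2). For n=10, r=2: 128·π^5/3 ≈ 13056.8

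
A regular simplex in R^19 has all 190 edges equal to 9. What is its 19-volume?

Volume = 9^19 · √(20/2^19) / 19! ≈ 0.0685872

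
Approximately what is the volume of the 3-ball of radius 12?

V = 2304·π ≈ 7238.23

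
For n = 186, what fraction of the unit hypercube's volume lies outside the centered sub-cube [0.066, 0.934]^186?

The inner cube has side 1-2·0.066 = 0.868 and volume (0.868)^186 ≈ 3.67e-12, so the shell holds 1 - 3.67e-12 of the volume.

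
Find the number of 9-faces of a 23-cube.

Choose 9 of 23 axes to span the face (C(23,9) = 817190 ways), then fix each of the remaining 14 coordinates at one of its two extreme values (2^14 = 16384 ways): 817190·16384 = 13388840960.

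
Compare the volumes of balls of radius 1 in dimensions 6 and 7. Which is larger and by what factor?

V_6(1) ≈ 5.16771, V_7(1) ≈ 4.72477. The 6-ball is larger by a factor of 1.094.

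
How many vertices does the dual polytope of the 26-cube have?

The 26-dimensional cross-polytope has 2n = 2·26 = 52 vertices.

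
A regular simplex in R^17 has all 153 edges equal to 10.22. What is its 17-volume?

Volume = 10.22^17 · √(18/2^17) / 17! ≈ 4.76956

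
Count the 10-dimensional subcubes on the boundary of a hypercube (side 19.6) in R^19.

Number of 10-faces = C(19,10) · 2^(19-10) = 92378 · 512 = 47297536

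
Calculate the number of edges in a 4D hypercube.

Number of 1-faces = C(4,1)·2^(4-1) = 4·8 = 32.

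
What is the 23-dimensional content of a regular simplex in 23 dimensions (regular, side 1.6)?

V_23 = √(24) · 1.6^23 / (23! · 2^(23/2)) ≈ 3.23986e-21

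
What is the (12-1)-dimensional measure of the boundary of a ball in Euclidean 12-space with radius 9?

|∂B_12(9)| = 10460353203·π^6/20 ≈ 5.02824e+11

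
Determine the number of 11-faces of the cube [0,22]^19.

Choose 11 of 19 axes to span the face (C(19,11) = 75582 ways), then fix each of the remaining 8 coordinates at one of its two extreme values (2^8 = 256 ways): 75582·256 = 19348992.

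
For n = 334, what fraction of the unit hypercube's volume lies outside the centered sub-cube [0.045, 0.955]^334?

1 - (1 - 2·0.045)^334 = 1 - 0.91^334 ≈ 1 - 2.088e-14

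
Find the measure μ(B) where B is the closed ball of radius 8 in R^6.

V_6(8) = π^(6/2) · (8)^6 / Γ(6/2 + 1) = 131072·π^3/3 ≈ 1.35468e+06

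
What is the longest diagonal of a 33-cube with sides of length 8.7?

Diagonal = √33 · 8.7 ≈ 49.9777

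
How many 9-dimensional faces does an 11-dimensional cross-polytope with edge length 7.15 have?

Number of 9-faces = 2^(9+1) · C(11,9+1) = 1024 · 11 = 11264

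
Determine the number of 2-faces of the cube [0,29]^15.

f_2(15-cube) = (15 choose 2) · 2^13 = 860160.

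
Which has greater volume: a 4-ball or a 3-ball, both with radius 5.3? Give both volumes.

V_4(5.3) ≈ 3893.8. V_3(5.3) ≈ 623.615. The 4-ball is larger.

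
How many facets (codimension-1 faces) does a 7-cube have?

Number of 6-faces = C(7,6) · 2^(7-6) = 7 · 2 = 14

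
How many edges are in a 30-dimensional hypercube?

Choose 1 of 30 axes to span the face (C(30,1) = 30 ways), then fix each of the remaining 29 coordinates at one of its two extreme values (2^29 = 536870912 ways): 30·536870912 = 16106127360.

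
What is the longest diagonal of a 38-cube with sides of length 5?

||(5,5,...,5)|| = √(38)·5 ≈ 30.8221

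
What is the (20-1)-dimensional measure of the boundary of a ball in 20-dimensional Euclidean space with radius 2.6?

S = n·V_n(r)/r = 20·V_20(2.6)/2.6 (volume-to-surface relation), giving 3.95603e+07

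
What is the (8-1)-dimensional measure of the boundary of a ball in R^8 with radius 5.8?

S = n·V_n(r)/r = 8·V_8(5.8)/5.8 (volume-to-surface relation), giving 7.16926e+06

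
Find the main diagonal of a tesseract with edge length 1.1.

d = √(1.1² + 1.1² + ... + 1.1²) [4 terms] = √(4·1.1²) = 1.1√4 = 2.2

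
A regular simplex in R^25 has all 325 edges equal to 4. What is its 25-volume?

V_25 = √(26) · 4^25 / (25! · 2^(25/2)) ≈ 6.38948e-14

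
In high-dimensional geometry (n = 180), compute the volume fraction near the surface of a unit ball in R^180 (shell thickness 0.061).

1 - (1-0.061)^180 ≈ 0.999988 ≈ 99.998798%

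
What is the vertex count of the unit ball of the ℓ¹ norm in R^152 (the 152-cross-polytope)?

The 152-dimensional cross-polytope has 2n = 2·152 = 304 vertices.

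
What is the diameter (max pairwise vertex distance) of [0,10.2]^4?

d = √(10.2² + 10.2² + ... + 10.2²) [4 terms] = √(4·10.2²) = 10.2√4 = 20.4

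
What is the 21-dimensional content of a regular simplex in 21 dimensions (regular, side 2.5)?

Volume = 2.5^21 · √(22/2^21) / 21! ≈ 1.44143e-14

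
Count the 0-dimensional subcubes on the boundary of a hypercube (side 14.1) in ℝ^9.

f_0(9-cube) = (9 choose 0) · 2^9 = 512.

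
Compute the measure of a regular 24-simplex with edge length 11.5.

For a regular n-simplex with edge a, V = (a^n / n!)·√((n+1)/2^n). With a=11.5, n=24: V ≈ 0.0563187.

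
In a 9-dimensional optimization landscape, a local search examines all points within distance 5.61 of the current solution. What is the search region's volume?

V_9(5.61) = π^(9/2) · (5.61)^9 / Γ(9/2 + 1) ≈ 1.81545e+07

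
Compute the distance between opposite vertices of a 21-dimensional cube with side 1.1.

d = √(1.1² + 1.1² + ... + 1.1²) [21 terms] = √(21·1.1²) = 1.1√21 ≈ 5.04083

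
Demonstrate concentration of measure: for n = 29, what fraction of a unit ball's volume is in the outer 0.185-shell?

1 - (1-0.185)^29 ≈ 0.997348 ≈ 99.73%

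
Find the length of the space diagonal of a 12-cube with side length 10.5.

||(10.5,10.5,...,10.5)|| = √(12)·10.5 ≈ 36.3731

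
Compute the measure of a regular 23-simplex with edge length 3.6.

V_23 = √(24) · 3.6^23 / (23! · 2^(23/2)) ≈ 4.0806e-13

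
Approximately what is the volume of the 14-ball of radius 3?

Volume = π^{14/2}·(3)^14/Γ(8) = 531441·π^7/560 ≈ 2.86626e+06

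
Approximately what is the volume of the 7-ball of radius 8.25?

Volume = π^{7/2}·(8.25)^7/Γ(9/2) ≈ 1.22902e+07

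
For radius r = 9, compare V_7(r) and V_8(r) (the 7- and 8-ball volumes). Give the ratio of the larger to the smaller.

V_7(9) ≈ 2.25984e+07, V_8(9) ≈ 1.74714e+08. The 8-ball is larger by a factor of 7.731.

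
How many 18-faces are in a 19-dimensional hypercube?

Choose 18 of 19 axes to span the face (C(19,18) = 19 ways), then fix each of the remaining 1 coordinate at one of its two extreme values (2^1 = 2 ways): 19·2 = 38.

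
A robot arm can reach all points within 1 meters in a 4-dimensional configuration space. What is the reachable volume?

The n-ball volume is π^(n/2)·r^n/Γ(n/2+1). With n=4, r=1: V = π^2/2 ≈ 4.9348.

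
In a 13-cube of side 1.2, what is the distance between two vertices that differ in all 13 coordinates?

d = √(1.2² + 1.2² + ... + 1.2²) [13 terms] = √(13·1.2²) = 1.2√13 ≈ 4.32666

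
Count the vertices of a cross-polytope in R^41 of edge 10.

Number of vertices = 2n = 82.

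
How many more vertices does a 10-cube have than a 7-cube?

The 10-cube has 2^10 = 1024 vertices. The 7-cube has 2^7 = 128 vertices. Difference: 1024 - 128 = 896.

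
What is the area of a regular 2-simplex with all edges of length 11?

Area = (√3/4) · 11² = 52.3945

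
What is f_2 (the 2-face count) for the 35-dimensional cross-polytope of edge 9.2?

An n-cross-polytope has 2^(k+1)·C(n,k+1) k-faces. Here 2^3·C(35,3) = 8·6545 = 52360.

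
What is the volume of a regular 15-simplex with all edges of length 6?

V = (6^15 / 15!) · √((15+1) / 2^15) ≈ 0.00794519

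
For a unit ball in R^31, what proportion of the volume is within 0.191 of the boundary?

1 - (1-0.191)^31 ≈ 0.998599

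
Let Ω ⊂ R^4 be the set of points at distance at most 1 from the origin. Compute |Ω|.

V = π^2/2 ≈ 4.9348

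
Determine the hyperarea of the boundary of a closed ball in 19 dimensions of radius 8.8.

|∂B_19(8.8)| ≈ 8.87215e+16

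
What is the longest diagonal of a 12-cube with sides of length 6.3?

The space diagonal of an n-cube of side s is s√n. Here 6.3·√12 ≈ 21.8238.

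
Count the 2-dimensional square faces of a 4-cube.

An n-cube has C(n,k)·2^(n-k) k-faces. Here C(4,2)·2^2 = 6·4 = 24.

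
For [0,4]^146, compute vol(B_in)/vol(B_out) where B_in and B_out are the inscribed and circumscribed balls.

Volume scales as r^n, and r_in/r_out = 1/√146, giving (1/√146)^146 ≈ 1.00517e-158.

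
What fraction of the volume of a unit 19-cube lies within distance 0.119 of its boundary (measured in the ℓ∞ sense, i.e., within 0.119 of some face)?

Shell fraction = 1 - (1-0.238)^19 ≈ 0.994283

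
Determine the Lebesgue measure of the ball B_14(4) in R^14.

V_14(4) = π^(14/2) · (4)^14 / Γ(14/2 + 1) = 16777216·π^7/315 ≈ 1.60864e+08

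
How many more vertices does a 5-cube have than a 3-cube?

The 5-cube has 2^5 = 32 vertices. The 3-cube has 2^3 = 8 vertices. Difference: 32 - 8 = 24.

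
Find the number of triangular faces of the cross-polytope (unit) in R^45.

An n-cross-polytope has 2^(k+1)·C(n,k+1) k-faces. Here 2^3·C(45,3) = 8·14190 = 113520.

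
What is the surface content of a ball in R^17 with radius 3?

The surface area of an n-ball is 2π^(n/2) r^(n-1) / Γ(n/2). For n=17, r=3: 272097792·π^8/25025 ≈ 1.03169e+08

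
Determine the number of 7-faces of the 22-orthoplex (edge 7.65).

Number of 7-faces = 2^(7+1) · C(22,7+1) = 256 · 319770 = 81861120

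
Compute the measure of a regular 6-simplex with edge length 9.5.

For a regular n-simplex with edge a, V = (a^n / n!)·√((n+1)/2^n). With a=9.5, n=6: V ≈ 337.651.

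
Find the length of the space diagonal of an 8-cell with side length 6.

The space diagonal of an n-cube of side s is s√n. Here 6·√4 = 12.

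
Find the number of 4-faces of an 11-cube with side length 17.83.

Choose 4 of 11 axes to span the face (C(11,4) = 330 ways), then fix each of the remaining 7 coordinates at one of its two extreme values (2^7 = 128 ways): 330·128 = 42240.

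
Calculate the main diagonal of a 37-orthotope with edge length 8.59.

||(8.59,8.59,...,8.59)|| = √(37)·8.59 ≈ 52.2509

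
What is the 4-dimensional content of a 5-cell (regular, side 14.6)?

For a regular n-simplex with edge a, V = (a^n / n!)·√((n+1)/2^n). With a=14.6, n=4: V ≈ 1058.34.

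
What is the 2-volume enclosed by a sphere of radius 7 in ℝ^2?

V_2(7) = π^(2/2) · (7)^2 / Γ(2/2 + 1) = 49·π ≈ 153.938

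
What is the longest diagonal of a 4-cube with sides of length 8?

||(8,8,...,8)|| = √(4)·8 = 16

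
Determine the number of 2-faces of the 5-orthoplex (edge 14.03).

f_2(5-orthoplex) = 2^3 · (5 choose 3) = 80.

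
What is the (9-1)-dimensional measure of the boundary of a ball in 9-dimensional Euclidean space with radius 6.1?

S = n·V_n(r)/r = 9·V_9(6.1)/6.1 (volume-to-surface relation), giving 5.69113e+07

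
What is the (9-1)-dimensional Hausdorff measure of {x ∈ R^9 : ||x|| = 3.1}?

S_9(3.1) = 2·π^(9/2)·(3.1)^8 / Γ(9/2) ≈ 253194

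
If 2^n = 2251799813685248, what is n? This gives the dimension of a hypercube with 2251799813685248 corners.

n = log_2(2251799813685248) = 51.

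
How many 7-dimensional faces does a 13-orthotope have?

Choose 7 of 13 axes to span the face (C(13,7) = 1716 ways), then fix each of the remaining 6 coordinates at one of its two extreme values (2^6 = 64 ways): 1716·64 = 109824.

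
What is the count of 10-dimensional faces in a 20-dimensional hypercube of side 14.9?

Number of 10-faces = C(20,10) · 2^(20-10) = 184756 · 1024 = 189190144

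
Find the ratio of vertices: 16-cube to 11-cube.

The 16-cube has 2^16 = 65536 vertices. The 11-cube has 2^11 = 2048 vertices. Ratio: 65536/2048 = 32.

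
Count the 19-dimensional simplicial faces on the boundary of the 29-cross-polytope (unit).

Number of 19-faces = 2^(19+1) · C(29,19+1) = 1048576 · 10015005 = 10501493882880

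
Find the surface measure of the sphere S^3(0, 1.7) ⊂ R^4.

S = n·V_n(r)/r = 4·V_4(1.7)/1.7 (volume-to-surface relation), giving 96.9787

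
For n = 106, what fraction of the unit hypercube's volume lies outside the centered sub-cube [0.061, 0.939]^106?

1 - (1 - 2·0.061)^106 = 1 - 0.878^106 ≈ 0.9999989757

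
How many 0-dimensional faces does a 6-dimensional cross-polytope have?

Number of 0-faces = 2^(0+1) · C(6,0+1) = 2 · 6 = 12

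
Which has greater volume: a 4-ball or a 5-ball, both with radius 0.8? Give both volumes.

V_4(0.8) ≈ 2.02129. V_5(0.8) ≈ 1.72484. The 4-ball is larger.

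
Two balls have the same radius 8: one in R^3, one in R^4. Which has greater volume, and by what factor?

V_3(8) ≈ 2144.66, V_4(8) ≈ 20212.9. The 4-ball is larger by a factor of 9.425.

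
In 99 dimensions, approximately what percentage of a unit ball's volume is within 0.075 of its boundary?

1 - (1-0.075)^99 ≈ 0.999555 ≈ 99.9555%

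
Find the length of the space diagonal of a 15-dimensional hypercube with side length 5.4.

||(5.4,5.4,...,5.4)|| = √(15)·5.4 ≈ 20.9141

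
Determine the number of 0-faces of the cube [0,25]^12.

f_0(12-cube) = (12 choose 0) · 2^12 = 4096.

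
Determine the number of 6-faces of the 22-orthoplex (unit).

f_6(22-orthoplex) = 2^7 · (22 choose 7) = 21829632.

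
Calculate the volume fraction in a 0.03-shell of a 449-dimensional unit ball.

1 - (1-0.03)^449 ≈ 0.9999988505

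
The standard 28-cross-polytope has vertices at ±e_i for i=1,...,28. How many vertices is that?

An n-cross-polytope has 2n vertices; here n = 28, giving 56.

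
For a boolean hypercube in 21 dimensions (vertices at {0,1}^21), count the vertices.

Number of vertices = 2^21 = 2097152.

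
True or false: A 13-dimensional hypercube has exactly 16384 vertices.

False. The 13-cube has 2^13 = 8192 vertices.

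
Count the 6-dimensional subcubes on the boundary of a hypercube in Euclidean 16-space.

f_6(16-cube) = (16 choose 6) · 2^10 = 8200192.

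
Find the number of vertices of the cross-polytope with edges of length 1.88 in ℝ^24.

Number of 0-faces = 2^(0+1) · C(24,0+1) = 2 · 24 = 48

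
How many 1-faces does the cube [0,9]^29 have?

An n-cube has n·2^(n-1) edges. With n = 29: 29·268435456 = 7784628224.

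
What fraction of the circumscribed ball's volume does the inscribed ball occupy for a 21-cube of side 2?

V_in/V_out = n^(-n/2) = 21^(-21/2) ≈ 1.30827e-14.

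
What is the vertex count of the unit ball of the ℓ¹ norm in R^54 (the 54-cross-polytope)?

An n-cross-polytope has 2n vertices; here n = 54, giving 108.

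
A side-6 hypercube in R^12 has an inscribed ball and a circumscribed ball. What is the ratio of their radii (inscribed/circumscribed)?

Ratio = (s/2)/(s√12/2) = 12^(-1/2) ≈ 0.288675.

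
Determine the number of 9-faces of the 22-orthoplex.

Each 9-face is the convex hull of 10 vertices, one chosen as ±e_i from each of 10 distinct axes: 2^10·C(22,10) = 662165504.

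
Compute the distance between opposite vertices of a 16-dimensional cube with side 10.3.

||(10.3,10.3,...,10.3)|| = √(16)·10.3 = 41.2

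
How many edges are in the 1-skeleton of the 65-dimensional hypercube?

Each of the 2^65 = 36893488147419103232 vertices has degree 65; total edges = 65·2^65/2 = 1199038364791120855040.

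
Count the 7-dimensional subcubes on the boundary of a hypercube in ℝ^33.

Number of 7-faces = C(33,7) · 2^(33-7) = 4272048 · 67108864 = 286692288233472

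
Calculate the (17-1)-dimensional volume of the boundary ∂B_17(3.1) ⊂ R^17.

The surface area of an n-ball is 2π^(n/2) r^(n-1) / Γ(n/2). For n=17, r=3.1: 1.7434e+08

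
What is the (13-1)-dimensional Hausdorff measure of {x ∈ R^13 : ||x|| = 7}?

S_13(7) = 2·π^(13/2)·(7)^12 / Γ(13/2) = 253097823104·π^6/1485 ≈ 1.63856e+11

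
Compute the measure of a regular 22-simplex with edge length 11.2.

Volume = 11.2^22 · √(23/2^22) / 22! ≈ 0.252095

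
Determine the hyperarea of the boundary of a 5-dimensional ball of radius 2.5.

S = n·V_n(r)/r = 5·V_5(2.5)/2.5 (volume-to-surface relation), giving 625·π^2/6 ≈ 1028.08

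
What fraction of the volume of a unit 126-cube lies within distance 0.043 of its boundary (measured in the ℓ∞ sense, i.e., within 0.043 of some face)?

1 - (1 - 2·0.043)^126 = 1 - 0.914^126 ≈ 0.999988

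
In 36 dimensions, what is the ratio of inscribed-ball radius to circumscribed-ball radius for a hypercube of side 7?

r_in / r_out = (7/2) / (7√36/2) = 1/√36 ≈ 0.166667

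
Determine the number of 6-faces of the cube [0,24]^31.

An n-cube has C(n,k)·2^(n-k) k-faces. Here C(31,6)·2^25 = 736281·33554432 = 24705490747392.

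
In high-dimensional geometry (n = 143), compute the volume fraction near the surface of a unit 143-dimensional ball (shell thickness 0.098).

1 - (1-0.098)^143 ≈ 0.9999996069 ≈ 99.999961%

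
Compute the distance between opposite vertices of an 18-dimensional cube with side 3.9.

The space diagonal of an n-cube of side s is s√n. Here 3.9·√18 ≈ 16.5463.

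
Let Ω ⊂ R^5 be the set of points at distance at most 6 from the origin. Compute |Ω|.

The n-ball volume is π^(n/2)·r^n/Γ(n/2+1). With n=5, r=6: V = 20736·π^2/5 ≈ 40931.2.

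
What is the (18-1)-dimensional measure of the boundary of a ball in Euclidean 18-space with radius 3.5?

S_18(3.5) = 2·π^(18/2)·(3.5)^17 / Γ(18/2) = 33232930569601·π^9/377487360 ≈ 2.62431e+09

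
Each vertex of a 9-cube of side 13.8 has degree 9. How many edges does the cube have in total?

An n-cube has n·2^(n-1) edges. With n = 9: 9·256 = 2304.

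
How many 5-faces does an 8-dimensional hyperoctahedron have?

f_5(8-orthoplex) = 2^6 · (8 choose 6) = 1792.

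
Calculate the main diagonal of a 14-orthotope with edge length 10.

d = √(10² + 10² + ... + 10²) [14 terms] = √(14·10²) = 10√14 ≈ 37.4166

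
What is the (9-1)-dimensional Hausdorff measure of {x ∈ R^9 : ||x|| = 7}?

S_9(7) = 2·π^(9/2)·(7)^8 / Γ(9/2) = 26353376·π^4/15 ≈ 1.71137e+08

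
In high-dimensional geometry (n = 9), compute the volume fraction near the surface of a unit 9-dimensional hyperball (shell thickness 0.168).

1 - (1-0.168)^9 ≈ 0.808966 ≈ 80.90%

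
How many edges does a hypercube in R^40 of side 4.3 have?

Number of 1-faces = C(40,1)·2^(40-1) = 40·549755813888 = 21990232555520.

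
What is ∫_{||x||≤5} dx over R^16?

V = 30517578125·π^8/8064 ≈ 3.59086e+10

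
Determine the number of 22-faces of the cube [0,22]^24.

f_22(24-cube) = (24 choose 22) · 2^2 = 1104.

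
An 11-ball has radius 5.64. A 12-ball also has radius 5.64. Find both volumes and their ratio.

V_11(5.64) ≈ 3.46079e+08. V_12(5.64) ≈ 1.3833e+09. Ratio V_11/V_12 ≈ 0.2502.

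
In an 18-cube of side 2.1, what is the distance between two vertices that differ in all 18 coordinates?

||(2.1,2.1,...,2.1)|| = √(18)·2.1 ≈ 8.90955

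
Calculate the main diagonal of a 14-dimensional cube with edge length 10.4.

The space diagonal of an n-cube of side s is s√n. Here 10.4·√14 ≈ 38.9132.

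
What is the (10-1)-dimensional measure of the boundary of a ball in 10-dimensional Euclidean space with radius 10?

|∂B_10(10)| = 250000000·π^5/3 ≈ 2.55016e+10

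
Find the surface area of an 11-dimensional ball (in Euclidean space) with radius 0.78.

S_11(0.78) = 2·π^(11/2)·(0.78)^10 / Γ(11/2) ≈ 1.7276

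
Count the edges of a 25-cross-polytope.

Number of 1-faces = 2^(1+1) · C(25,1+1) = 4 · 300 = 1200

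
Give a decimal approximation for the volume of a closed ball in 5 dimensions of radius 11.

The n-ball volume is π^(n/2)·r^n/Γ(n/2+1). With n=5, r=11: V = 1288408·π^2/15 ≈ 847738.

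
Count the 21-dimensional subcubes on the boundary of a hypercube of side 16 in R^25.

Choose 21 of 25 axes to span the face (C(25,21) = 12650 ways), then fix each of the remaining 4 coordinates at one of its two extreme values (2^4 = 16 ways): 12650·16 = 202400.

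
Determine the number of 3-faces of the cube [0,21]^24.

An n-cube has C(n,k)·2^(n-k) k-faces. Here C(24,3)·2^21 = 2024·2097152 = 4244635648.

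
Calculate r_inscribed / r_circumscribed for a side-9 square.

r_in / r_out = (9/2) / (9√2/2) = 1/√2 ≈ 0.707107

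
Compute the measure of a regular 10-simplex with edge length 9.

For a regular n-simplex with edge a, V = (a^n / n!)·√((n+1)/2^n). With a=9, n=10: V ≈ 99.5883.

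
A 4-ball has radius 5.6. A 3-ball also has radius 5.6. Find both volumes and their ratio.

V_4(5.6) ≈ 4853.13. V_3(5.6) ≈ 735.619. Ratio V_4/V_3 ≈ 6.597.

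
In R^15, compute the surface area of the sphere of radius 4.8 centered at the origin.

S_15(4.8) = 2·π^(15/2)·(4.8)^14 / Γ(15/2) ≈ 1.97196e+10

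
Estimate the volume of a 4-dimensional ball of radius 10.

V_4(10) = π^(4/2) · (10)^4 / Γ(4/2 + 1) = 5000·π^2 ≈ 49348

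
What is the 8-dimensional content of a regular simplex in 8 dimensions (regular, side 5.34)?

V = (5.34^8 / 8!) · √((8+1) / 2^8) ≈ 3.07476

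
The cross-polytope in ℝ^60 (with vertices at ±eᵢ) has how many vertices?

The vertices are ±e_1, ..., ±e_60, so there are 2·60 = 120.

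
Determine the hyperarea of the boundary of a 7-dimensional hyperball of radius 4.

The surface area of an n-ball is 2π^(n/2) r^(n-1) / Γ(n/2). For n=7, r=4: 65536·π^3/15 ≈ 135468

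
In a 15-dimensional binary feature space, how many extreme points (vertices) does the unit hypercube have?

An n-cube has 2^n vertices; for n = 15 that is 2^15 = 32768.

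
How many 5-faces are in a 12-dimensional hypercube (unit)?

f_5(12-cube) = (12 choose 5) · 2^7 = 101376.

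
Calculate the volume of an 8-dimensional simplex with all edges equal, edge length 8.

V_8 = √(9) · 8^8 / (8! · 2^(8/2)) ≈ 78.019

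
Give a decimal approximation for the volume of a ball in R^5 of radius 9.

V = 157464·π^2/5 ≈ 310821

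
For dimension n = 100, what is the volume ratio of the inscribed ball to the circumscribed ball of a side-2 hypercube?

V_in/V_out = n^(-n/2) = 100^(-100/2) ≈ 1e-100.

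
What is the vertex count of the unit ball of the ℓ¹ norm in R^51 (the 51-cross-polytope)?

The 51-dimensional cross-polytope has 2n = 2·51 = 102 vertices.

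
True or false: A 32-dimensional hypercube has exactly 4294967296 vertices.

True. The 32-cube has 2^32 = 4294967296 vertices.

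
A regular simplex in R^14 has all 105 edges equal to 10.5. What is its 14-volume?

Volume = 10.5^14 · √(15/2^14) / 14! ≈ 68.7191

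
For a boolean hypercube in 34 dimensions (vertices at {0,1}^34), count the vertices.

An n-cube has 2^n vertices; for n = 34 that is 2^34 = 17179869184.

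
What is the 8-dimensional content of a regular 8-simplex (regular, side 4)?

V_8 = √(9) · 4^8 / (8! · 2^(8/2)) ≈ 0.304762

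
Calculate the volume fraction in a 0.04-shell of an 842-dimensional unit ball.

V(inner)/V(outer) = ((1-0.04)/1)^842 ≈ 1.181e-15, so the shell fraction is 1 - 1.181e-15.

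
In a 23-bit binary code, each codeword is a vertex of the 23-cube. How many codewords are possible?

Number of vertices = 2^23 = 8388608.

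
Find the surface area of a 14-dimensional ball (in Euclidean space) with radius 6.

The surface area of an n-ball is 2π^(n/2) r^(n-1) / Γ(n/2). For n=14, r=6: 181398528·π^7/5 ≈ 1.09575e+11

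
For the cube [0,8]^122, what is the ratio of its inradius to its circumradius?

For an n-cube of any side s, the inradius is s/2 and the circumradius is s√n/2, so the ratio is 1/√122 ≈ 0.0905357.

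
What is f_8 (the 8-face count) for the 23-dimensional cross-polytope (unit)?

An n-cross-polytope has 2^(k+1)·C(n,k+1) k-faces. Here 2^9·C(23,9) = 512·817190 = 418401280.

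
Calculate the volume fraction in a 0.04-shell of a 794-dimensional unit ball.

Shell fraction = 1 - (1-0.04)^794 ≈ 1 - 8.382e-15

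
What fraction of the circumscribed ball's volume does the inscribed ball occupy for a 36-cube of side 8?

V_in/V_out = n^(-n/2) = 36^(-36/2) ≈ 9.69516e-29.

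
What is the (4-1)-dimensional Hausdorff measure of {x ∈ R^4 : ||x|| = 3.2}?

S = n·V_n(r)/r = 4·V_4(3.2)/3.2 (volume-to-surface relation), giving 646.814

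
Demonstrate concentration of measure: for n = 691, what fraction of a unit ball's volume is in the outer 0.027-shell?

1 - (1-0.027)^691 ≈ 0.9999999939 ≈ 99.999999%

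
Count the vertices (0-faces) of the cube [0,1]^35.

Each vertex is a binary string of length 35, so there are 2^35 = 34359738368.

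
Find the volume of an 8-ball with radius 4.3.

V_8(4.3) = π^(8/2) · (4.3)^8 / Γ(8/2 + 1) ≈ 474390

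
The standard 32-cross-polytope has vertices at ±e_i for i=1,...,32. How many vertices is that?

The vertices are ±e_1, ..., ±e_32, so there are 2·32 = 64.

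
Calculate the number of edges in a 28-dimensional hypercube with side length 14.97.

Number of 1-faces = C(28,1)·2^(28-1) = 28·134217728 = 3758096384.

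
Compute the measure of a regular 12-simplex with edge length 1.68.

For a regular n-simplex with edge a, V = (a^n / n!)·√((n+1)/2^n). With a=1.68, n=12: V ≈ 5.9452e-08.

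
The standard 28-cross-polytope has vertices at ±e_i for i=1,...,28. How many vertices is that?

The 28-dimensional cross-polytope has 2n = 2·28 = 56 vertices.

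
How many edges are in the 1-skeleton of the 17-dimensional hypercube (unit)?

Each of the 2^17 = 131072 vertices has degree 17; total edges = 17·2^17/2 = 1114112.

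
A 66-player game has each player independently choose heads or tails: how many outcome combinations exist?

Number of vertices = 2^66 = 73786976294838206464.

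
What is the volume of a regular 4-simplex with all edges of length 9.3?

For a regular n-simplex with edge a, V = (a^n / n!)·√((n+1)/2^n). With a=9.3, n=4: V ≈ 174.239.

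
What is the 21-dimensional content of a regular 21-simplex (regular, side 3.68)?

V_21 = √(22) · 3.68^21 / (21! · 2^(21/2)) ≈ 4.84013e-11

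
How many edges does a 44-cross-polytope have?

Number of 1-faces = 2^(1+1) · C(44,1+1) = 4 · 946 = 3784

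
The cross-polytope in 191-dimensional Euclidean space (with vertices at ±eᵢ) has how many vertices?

The 191-dimensional cross-polytope has 2n = 2·191 = 382 vertices.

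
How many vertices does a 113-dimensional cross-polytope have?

The vertices are ±e_1, ..., ±e_113, so there are 2·113 = 226.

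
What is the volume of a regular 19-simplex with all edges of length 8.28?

V_19 = √(20) · 8.28^19 / (19! · 2^(19/2)) ≈ 0.0140673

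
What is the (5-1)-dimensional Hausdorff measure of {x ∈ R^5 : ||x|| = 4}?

S_5(4) = 2·π^(5/2)·(4)^4 / Γ(5/2) = 2048·π^2/3 ≈ 6737.65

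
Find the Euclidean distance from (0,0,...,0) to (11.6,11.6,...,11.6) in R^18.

The space diagonal of an n-cube of side s is s√n. Here 11.6·√18 ≈ 49.2146.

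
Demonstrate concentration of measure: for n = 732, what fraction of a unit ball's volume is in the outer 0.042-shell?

1 - (1-0.042)^732 ≈ 1 - 2.289e-14 ≈ (100 - 2.29e-12)%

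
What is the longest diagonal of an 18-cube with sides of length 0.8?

Diagonal = √18 · 0.8 ≈ 3.39411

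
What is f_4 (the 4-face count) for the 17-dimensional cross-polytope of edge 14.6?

An n-cross-polytope has 2^(k+1)·C(n,k+1) k-faces. Here 2^5·C(17,5) = 32·6188 = 198016.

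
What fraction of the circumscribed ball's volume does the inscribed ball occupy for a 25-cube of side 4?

Volume scales as r^n, and r_in/r_out = 1/√25, giving (1/√25)^25 ≈ 3.35544e-18.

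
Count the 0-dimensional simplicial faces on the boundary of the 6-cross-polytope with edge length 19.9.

f_0(6-orthoplex) = 2^1 · (6 choose 1) = 12.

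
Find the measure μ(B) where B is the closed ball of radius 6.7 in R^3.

Volume = π^{3/2}·(6.7)^3/Γ(5/2) ≈ 1259.83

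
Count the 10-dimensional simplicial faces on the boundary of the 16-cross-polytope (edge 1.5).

Each 10-face is the convex hull of 11 vertices, one chosen as ±e_i from each of 11 distinct axes: 2^11·C(16,11) = 8945664.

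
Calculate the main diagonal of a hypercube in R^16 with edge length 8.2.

Diagonal = √16 · 8.2 = 32.8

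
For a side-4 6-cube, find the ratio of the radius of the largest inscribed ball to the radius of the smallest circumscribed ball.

r_in / r_out = (4/2) / (4√6/2) = 1/√6 ≈ 0.408248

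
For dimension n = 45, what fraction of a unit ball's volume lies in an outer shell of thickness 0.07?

1 - (1-0.07)^45 ≈ 0.961829 ≈ 96.18%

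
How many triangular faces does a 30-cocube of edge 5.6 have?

An n-cross-polytope has 2^(k+1)·C(n,k+1) k-faces. Here 2^3·C(30,3) = 8·4060 = 32480.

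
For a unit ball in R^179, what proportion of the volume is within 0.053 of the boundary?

Shell fraction = 1 - (1-0.053)^179 ≈ 0.999942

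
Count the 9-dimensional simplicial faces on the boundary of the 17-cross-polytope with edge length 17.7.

Each 9-face is the convex hull of 10 vertices, one chosen as ±e_i from each of 10 distinct axes: 2^10·C(17,10) = 19914752.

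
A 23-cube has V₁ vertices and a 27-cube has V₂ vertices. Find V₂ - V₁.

V₁ = 2^23 = 8388608. V₂ = 2^27 = 134217728. V₂ - V₁ = 125829120.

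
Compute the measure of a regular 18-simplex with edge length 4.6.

V = (4.6^18 / 18!) · √((18+1) / 2^18) ≈ 1.13085e-06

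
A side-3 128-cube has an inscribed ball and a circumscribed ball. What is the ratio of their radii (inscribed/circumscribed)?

Ratio = (s/2)/(s√128/2) = 128^(-1/2) ≈ 0.0883883.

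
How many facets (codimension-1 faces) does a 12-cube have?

An n-cube has C(n,k)·2^(n-k) k-faces. Here C(12,11)·2^1 = 12·2 = 24.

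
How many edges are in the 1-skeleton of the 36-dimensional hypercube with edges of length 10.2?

The 36-cube has n·2^(n-1) = 36·2^35 = 36·34359738368 = 1236950581248 edges.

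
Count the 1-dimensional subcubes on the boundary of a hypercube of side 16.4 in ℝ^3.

Number of 1-faces = C(3,1) · 2^(3-1) = 3 · 4 = 12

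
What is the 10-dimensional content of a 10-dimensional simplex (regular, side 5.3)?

V = (5.3^10 / 10!) · √((10+1) / 2^10) ≈ 0.499508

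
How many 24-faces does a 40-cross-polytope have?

f_24(40-orthoplex) = 2^25 · (40 choose 25) = 1349738605358088192.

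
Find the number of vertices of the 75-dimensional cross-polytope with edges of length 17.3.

The 75-dimensional cross-polytope has 2n = 2·75 = 150 vertices.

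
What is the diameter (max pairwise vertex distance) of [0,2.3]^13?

Diagonal = √13 · 2.3 ≈ 8.29277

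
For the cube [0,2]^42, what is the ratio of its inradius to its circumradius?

For an n-cube of any side s, the inradius is s/2 and the circumradius is s√n/2, so the ratio is 1/√42 ≈ 0.154303.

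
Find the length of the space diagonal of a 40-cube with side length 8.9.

||(8.9,8.9,...,8.9)|| = √(40)·8.9 ≈ 56.2885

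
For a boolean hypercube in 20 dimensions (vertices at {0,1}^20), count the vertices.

An n-cube has 2^n vertices; for n = 20 that is 2^20 = 1048576.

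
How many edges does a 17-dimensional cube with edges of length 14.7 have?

Each of the 2^17 = 131072 vertices has degree 17; total edges = 17·2^17/2 = 1114112.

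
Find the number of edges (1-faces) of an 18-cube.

Choose 1 of 18 axes to span the face (C(18,1) = 18 ways), then fix each of the remaining 17 coordinates at one of its two extreme values (2^17 = 131072 ways): 18·131072 = 2359296.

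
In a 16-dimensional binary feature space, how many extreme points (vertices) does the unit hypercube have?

The 16-cube has 2^16 = 65536 vertices.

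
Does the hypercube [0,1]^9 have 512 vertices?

True. The 9-cube has 2^9 = 512 vertices.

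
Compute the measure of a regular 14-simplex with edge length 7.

V = (7^14 / 14!) · √((14+1) / 2^14) ≈ 0.235396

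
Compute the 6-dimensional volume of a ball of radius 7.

V_6(7) = π^(6/2) · (7)^6 / Γ(6/2 + 1) = 117649·π^3/6 ≈ 607976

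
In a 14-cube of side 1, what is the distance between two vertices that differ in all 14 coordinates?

Diagonal = √14 · 1 ≈ 3.74166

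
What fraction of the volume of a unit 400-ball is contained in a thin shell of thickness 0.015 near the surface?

1 - (1-0.015)^400 ≈ 0.997631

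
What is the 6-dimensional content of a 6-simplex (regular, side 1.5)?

For a regular n-simplex with edge a, V = (a^n / n!)·√((n+1)/2^n). With a=1.5, n=6: V ≈ 0.00523208.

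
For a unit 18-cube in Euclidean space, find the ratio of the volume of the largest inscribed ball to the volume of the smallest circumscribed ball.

V_in/V_out = n^(-n/2) = 18^(-18/2) ≈ 5.04136e-12.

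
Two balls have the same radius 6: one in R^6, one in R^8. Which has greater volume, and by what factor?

V_6(6) ≈ 241105, V_8(6) ≈ 6.81708e+06. The 8-ball is larger by a factor of 28.27.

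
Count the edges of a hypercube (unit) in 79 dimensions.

An n-cube has n·2^(n-1) edges. With n = 79: 79·302231454903657293676544 = 23876284937388926200446976.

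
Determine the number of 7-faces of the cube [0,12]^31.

f_7(31-cube) = (31 choose 7) · 2^24 = 44116947763200.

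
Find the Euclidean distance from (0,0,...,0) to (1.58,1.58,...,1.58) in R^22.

Diagonal = √22 · 1.58 ≈ 7.41086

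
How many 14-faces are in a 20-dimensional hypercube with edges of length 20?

Number of 14-faces = C(20,14) · 2^(20-14) = 38760 · 64 = 2480640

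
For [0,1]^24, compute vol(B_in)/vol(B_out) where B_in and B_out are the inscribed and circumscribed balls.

V_in / V_out = (r_in/r_out)^24 = (1/√24)^24 = 24^(-24/2) ≈ 2.7382e-17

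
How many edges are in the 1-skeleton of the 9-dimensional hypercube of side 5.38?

The 9-cube has n·2^(n-1) = 9·2^8 = 9·256 = 2304 edges.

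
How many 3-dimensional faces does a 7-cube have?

f_3(7-cube) = (7 choose 3) · 2^4 = 560.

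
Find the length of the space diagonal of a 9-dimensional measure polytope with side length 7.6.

d = √(7.6² + 7.6² + ... + 7.6²) [9 terms] = √(9·7.6²) = 7.6√9 = 22.8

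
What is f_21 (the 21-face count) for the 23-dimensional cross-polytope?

f_21(23-orthoplex) = 2^22 · (23 choose 22) = 96468992.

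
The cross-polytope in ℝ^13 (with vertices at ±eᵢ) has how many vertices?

Number of vertices = 2n = 26.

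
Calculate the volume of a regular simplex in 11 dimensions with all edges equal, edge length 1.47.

Volume = 1.47^11 · √(12/2^11) / 11! ≈ 1.32819e-07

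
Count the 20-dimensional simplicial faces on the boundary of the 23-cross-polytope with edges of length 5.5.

Number of 20-faces = 2^(20+1) · C(23,20+1) = 2097152 · 253 = 530579456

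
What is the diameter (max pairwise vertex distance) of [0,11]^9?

d = √(11² + 11² + ... + 11²) [9 terms] = √(9·11²) = 11√9 = 33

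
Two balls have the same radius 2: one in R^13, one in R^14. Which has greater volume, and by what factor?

V_13(2) ≈ 7459.87, V_14(2) ≈ 9818.35. The 14-ball is larger by a factor of 1.316.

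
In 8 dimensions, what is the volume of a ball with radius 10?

V_8(10) = π^(8/2) · (10)^8 / Γ(8/2 + 1) = 12500000·π^4/3 ≈ 4.05871e+08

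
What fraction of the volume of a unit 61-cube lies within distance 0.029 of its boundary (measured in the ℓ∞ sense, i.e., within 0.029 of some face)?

The inner cube has side 1-2·0.029 = 0.942 and volume (0.942)^61 ≈ 0.02613, so the shell holds 0.973872 of the volume.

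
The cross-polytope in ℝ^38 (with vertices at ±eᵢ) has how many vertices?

An n-cross-polytope has 2n vertices; here n = 38, giving 76.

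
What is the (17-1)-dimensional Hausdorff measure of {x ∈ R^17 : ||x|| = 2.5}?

|∂B_17(2.5)| = 6103515625·π^8/10378368 ≈ 5.5802e+06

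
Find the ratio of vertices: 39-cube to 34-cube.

The 39-cube has 2^39 = 549755813888 vertices. The 34-cube has 2^34 = 17179869184 vertices. Ratio: 549755813888/17179869184 = 32.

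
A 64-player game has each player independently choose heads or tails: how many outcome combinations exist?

Number of vertices = 2^64 = 18446744073709551616.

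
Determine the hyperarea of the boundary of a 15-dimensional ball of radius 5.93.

|∂B_15(5.93)| ≈ 3.80441e+11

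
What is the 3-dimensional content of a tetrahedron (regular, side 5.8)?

Volume = (√2/12) · 5.8³ = 22.9942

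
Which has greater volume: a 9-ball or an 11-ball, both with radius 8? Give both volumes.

V_9(8) ≈ 4.42718e+08. V_11(8) ≈ 1.61843e+10. The 11-ball is larger.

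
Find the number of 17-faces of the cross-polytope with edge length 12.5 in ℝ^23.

Each 17-face is the convex hull of 18 vertices, one chosen as ±e_i from each of 18 distinct axes: 2^18·C(23,18) = 8820883456.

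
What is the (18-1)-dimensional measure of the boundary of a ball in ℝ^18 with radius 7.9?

The surface area of an n-ball is 2π^(n/2) r^(n-1) / Γ(n/2). For n=18, r=7.9: 2.68855e+15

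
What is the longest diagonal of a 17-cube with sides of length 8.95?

||(8.95,8.95,...,8.95)|| = √(17)·8.95 ≈ 36.9018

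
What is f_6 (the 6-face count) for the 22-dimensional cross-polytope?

f_6(22-orthoplex) = 2^7 · (22 choose 7) = 21829632.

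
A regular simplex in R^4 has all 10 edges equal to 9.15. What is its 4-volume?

V = (9.15^4 / 4!) · √((4+1) / 2^4) ≈ 163.267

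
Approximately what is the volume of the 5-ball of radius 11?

V = 1288408·π^2/15 ≈ 847738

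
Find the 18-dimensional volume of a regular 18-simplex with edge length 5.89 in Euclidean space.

V_18 = √(19) · 5.89^18 / (18! · 2^(18/2)) ≈ 9.67924e-05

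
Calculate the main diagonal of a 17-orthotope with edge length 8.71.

Diagonal = √17 · 8.71 ≈ 35.9122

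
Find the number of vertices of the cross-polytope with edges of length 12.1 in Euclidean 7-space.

f_0(7-orthoplex) = 2^1 · (7 choose 1) = 14.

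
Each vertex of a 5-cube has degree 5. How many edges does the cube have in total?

Each of the 2^5 = 32 vertices has degree 5; total edges = 5·2^5/2 = 80.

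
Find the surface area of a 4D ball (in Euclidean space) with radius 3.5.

|∂B_4(3.5)| = 343·π^2/4 ≈ 846.319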